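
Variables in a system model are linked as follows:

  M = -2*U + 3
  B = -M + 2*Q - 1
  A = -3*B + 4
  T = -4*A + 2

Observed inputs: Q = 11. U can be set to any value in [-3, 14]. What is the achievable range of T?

Substituting into the B equation gives B = 2*U + 18.
A becomes -6*U - 50.
Substituting into the T equation gives T = 24*U + 202.
Linear in U, so extremes are at the endpoints: U = -3 gives T = 130; U = 14 gives T = 538.

130 to 538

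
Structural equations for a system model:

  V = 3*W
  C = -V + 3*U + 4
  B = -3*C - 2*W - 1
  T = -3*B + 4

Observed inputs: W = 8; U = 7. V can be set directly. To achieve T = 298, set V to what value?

V = -2

Intervening on V fixes its value directly, overriding its dependence on W.
Substituting into the C equation gives C = -V + 25.
Substituting into the B equation gives B = 3*V - 92.
Substituting into the T equation gives T = -9*V + 280.
Solve -9*V + 280 = 298: V = (298 - 280) / -9 = -2.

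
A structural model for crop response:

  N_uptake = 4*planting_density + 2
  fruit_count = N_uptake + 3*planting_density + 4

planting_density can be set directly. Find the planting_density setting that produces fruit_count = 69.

planting_density = 9

Substituting into the fruit_count equation gives fruit_count = 7*planting_density + 6.
Solve 7*planting_density + 6 = 69: planting_density = (69 - 6) / 7 = 9.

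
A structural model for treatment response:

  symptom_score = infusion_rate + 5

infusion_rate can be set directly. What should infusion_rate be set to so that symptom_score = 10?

Solve infusion_rate + 5 = 10: infusion_rate = (10 - 5) / 1 = 5.

infusion_rate = 5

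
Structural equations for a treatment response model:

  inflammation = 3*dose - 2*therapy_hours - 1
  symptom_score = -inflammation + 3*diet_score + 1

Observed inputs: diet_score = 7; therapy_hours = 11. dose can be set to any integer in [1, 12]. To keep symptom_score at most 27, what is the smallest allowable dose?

dose = 6

Substituting into the inflammation equation gives inflammation = 3*dose - 23.
Substituting into the symptom_score equation gives symptom_score = -3*dose + 45.
Require -3*dose + 45 ≤ 27, so dose ≥ 6.
The smallest integer in [1, 12] satisfying this is 6.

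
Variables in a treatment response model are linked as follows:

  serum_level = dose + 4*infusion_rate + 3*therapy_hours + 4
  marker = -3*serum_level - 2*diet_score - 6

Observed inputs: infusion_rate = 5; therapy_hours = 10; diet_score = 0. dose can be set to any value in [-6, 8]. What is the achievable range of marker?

Substituting into the serum_level equation gives serum_level = dose + 54.
Substituting into the marker equation gives marker = -3*dose - 168.
Linear in dose, so extremes are at the endpoints: dose = -6 gives marker = -150; dose = 8 gives marker = -192.

-192 to -150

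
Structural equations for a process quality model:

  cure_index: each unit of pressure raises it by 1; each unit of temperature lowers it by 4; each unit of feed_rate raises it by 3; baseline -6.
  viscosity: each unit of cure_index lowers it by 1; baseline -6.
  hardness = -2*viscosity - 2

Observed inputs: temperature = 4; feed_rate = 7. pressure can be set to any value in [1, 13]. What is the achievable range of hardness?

10 to 34

Substituting into the cure_index equation gives cure_index = pressure - 1.
Substituting into the viscosity equation gives viscosity = -pressure - 5.
Substituting into the hardness equation gives hardness = 2*pressure + 8.
Linear in pressure, so extremes are at the endpoints: pressure = 1 gives hardness = 10; pressure = 13 gives hardness = 34.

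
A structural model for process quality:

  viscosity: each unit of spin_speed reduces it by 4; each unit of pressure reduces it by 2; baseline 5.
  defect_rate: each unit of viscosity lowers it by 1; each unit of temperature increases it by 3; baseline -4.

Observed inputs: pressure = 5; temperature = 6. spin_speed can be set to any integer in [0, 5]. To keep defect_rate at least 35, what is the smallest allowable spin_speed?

spin_speed = 4

Substituting into the viscosity equation gives viscosity = -4*spin_speed - 5.
defect_rate becomes 4*spin_speed + 19.
Require 4*spin_speed + 19 ≥ 35, so spin_speed ≥ 4.
The smallest integer in [0, 5] satisfying this is 4.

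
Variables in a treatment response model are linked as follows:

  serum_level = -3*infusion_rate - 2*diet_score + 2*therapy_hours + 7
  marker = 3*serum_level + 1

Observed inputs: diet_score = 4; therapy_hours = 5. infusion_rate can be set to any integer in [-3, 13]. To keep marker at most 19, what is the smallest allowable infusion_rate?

infusion_rate = 1

Substituting into the serum_level equation gives serum_level = -3*infusion_rate + 9.
Substituting into the marker equation gives marker = -9*infusion_rate + 28.
Require -9*infusion_rate + 28 ≤ 19, so infusion_rate ≥ 1.
The smallest integer in [-3, 13] satisfying this is 1.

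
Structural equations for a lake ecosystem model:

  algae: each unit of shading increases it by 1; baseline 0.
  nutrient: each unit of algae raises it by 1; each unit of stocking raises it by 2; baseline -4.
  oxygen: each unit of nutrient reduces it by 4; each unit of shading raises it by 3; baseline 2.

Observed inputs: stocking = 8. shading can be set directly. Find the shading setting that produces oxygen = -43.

shading = -3

Substituting into the nutrient equation gives nutrient = shading + 12.
Substituting into the oxygen equation gives oxygen = -shading - 46.
Solve -shading - 46 = -43: shading = (-43 + 46) / -1 = -3.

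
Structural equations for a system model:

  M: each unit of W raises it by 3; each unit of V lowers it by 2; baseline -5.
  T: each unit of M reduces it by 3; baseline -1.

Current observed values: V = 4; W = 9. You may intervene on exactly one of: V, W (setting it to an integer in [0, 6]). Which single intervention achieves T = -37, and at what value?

set V = 5

Intervening on V: with other inputs at their observed values, T = 6*V - 67. Solving for -37 gives V = 5, within [0, 6].
Intervening on W: T = -9*W + 38. Reaching -37 requires W = 25/3, not an integer.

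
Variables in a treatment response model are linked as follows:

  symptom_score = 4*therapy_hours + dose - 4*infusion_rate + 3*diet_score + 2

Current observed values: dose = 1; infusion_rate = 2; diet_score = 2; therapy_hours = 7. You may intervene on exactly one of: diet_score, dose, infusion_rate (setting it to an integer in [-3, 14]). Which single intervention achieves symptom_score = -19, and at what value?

Intervening on diet_score: symptom_score = 3*diet_score + 23. Reaching -19 requires diet_score = -14, outside [-3, 14].
Intervening on dose: symptom_score = dose + 28. Reaching -19 requires dose = -47, outside [-3, 14].
Intervening on infusion_rate: with other inputs at their observed values, symptom_score = -4*infusion_rate + 37. Solving for -19 gives infusion_rate = 14, within [-3, 14].

set infusion_rate = 14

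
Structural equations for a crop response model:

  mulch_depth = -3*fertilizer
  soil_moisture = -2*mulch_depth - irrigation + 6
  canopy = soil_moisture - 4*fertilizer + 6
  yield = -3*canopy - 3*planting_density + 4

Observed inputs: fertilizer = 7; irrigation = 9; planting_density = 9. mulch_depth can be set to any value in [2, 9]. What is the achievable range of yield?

Intervening on mulch_depth fixes its value directly, overriding its dependence on fertilizer.
Substituting into the soil_moisture equation gives soil_moisture = -2*mulch_depth - 3.
Substituting into the canopy equation gives canopy = -2*mulch_depth - 25.
Substituting into the yield equation gives yield = 6*mulch_depth + 52.
Linear in mulch_depth, so extremes are at the endpoints: mulch_depth = 2 gives yield = 64; mulch_depth = 9 gives yield = 106.

64 to 106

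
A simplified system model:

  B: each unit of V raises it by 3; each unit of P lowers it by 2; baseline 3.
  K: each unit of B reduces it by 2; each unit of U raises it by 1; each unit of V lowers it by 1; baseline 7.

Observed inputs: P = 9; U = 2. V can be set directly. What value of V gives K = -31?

V = 10

Substituting into the B equation gives B = 3*V - 15.
Substituting into the K equation gives K = -7*V + 39.
Solve -7*V + 39 = -31: V = (-31 - 39) / -7 = 10.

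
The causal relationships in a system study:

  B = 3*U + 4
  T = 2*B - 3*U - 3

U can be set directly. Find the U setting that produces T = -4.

Substituting into the T equation gives T = 3*U + 5.
Solve 3*U + 5 = -4: U = (-4 - 5) / 3 = -3.

U = -3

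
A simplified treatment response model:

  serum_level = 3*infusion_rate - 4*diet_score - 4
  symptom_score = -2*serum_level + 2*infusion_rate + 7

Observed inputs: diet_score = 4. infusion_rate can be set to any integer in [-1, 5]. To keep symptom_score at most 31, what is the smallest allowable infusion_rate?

infusion_rate = 4

Substituting into the serum_level equation gives serum_level = 3*infusion_rate - 20.
So symptom_score = -4*infusion_rate + 47.
Require -4*infusion_rate + 47 ≤ 31, so infusion_rate ≥ 4.
The smallest integer in [-1, 5] satisfying this is 4.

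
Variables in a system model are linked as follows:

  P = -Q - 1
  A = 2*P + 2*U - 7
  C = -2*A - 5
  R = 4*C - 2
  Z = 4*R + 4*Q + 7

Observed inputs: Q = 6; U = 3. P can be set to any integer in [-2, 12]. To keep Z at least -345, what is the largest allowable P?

P = 5

Intervening on P fixes its value directly, overriding its dependence on Q.
Substituting into the A equation gives A = 2*P - 1.
So C = -4*P - 3.
This gives R = -16*P - 14.
Substituting into the Z equation gives Z = -64*P - 25.
Require -64*P - 25 ≥ -345, so P ≤ 5.
The largest integer in [-2, 12] satisfying this is 5.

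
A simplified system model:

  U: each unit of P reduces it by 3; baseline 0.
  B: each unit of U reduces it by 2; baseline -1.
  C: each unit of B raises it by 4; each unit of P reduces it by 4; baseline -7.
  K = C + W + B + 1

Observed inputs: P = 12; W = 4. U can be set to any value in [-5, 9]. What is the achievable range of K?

-145 to -5

Intervening on U fixes its value directly, overriding its dependence on P.
Substituting into the C equation gives C = -8*U - 59.
So K = -10*U - 55.
Linear in U, so extremes are at the endpoints: U = -5 gives K = -5; U = 9 gives K = -145.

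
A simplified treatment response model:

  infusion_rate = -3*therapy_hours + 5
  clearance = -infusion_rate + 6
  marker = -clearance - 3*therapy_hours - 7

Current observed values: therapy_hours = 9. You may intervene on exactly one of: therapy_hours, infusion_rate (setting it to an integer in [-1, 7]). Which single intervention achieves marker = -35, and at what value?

set infusion_rate = 5

Intervening on therapy_hours: marker = -6*therapy_hours - 8. Reaching -35 requires therapy_hours = 9/2, not an integer.
Intervening on infusion_rate: with other inputs at their observed values, marker = infusion_rate - 40. Solving for -35 gives infusion_rate = 5, within [-1, 7].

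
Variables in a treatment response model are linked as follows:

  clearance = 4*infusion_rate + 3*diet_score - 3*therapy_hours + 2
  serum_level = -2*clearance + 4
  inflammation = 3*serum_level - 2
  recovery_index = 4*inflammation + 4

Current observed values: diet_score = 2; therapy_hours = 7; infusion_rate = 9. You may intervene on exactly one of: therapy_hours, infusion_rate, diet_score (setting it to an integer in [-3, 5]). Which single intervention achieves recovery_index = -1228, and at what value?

set therapy_hours = -3

Intervening on therapy_hours: with other inputs at their observed values, recovery_index = 72*therapy_hours - 1012. Solving for -1228 gives therapy_hours = -3, within [-3, 5].
Intervening on infusion_rate: recovery_index = -96*infusion_rate + 356. Reaching -1228 requires infusion_rate = 33/2, not an integer.
Intervening on diet_score: recovery_index = -72*diet_score - 364. Reaching -1228 requires diet_score = 12, outside [-3, 5].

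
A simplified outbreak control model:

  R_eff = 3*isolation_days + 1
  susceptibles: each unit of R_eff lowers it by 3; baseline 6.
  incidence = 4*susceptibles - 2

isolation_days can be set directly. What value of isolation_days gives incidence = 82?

Substituting into the susceptibles equation gives susceptibles = -9*isolation_days + 3.
So incidence = -36*isolation_days + 10.
Solve -36*isolation_days + 10 = 82: isolation_days = (82 - 10) / -36 = -2.

isolation_days = -2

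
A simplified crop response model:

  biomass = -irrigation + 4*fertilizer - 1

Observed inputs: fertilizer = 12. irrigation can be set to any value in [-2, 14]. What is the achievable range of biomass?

33 to 49

Substituting into the biomass equation gives biomass = -irrigation + 47.
Linear in irrigation, so extremes are at the endpoints: irrigation = -2 gives biomass = 49; irrigation = 14 gives biomass = 33.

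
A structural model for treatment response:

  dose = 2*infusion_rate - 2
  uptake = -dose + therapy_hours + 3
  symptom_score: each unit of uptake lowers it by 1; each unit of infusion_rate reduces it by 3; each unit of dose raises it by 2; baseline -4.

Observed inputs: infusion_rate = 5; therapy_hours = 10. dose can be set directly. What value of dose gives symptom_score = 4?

Intervening on dose fixes its value directly, overriding its dependence on infusion_rate.
Substituting into the uptake equation gives uptake = -dose + 13.
Substituting into the symptom_score equation gives symptom_score = 3*dose - 32.
Solve 3*dose - 32 = 4: dose = (4 + 32) / 3 = 12.

dose = 12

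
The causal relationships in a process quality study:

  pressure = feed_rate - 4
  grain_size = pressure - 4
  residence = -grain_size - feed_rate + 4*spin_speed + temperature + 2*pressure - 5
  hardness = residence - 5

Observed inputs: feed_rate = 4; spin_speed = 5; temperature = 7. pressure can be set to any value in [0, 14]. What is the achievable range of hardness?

Intervening on pressure fixes its value directly, overriding its dependence on feed_rate.
Substituting into the residence equation gives residence = pressure + 22.
hardness becomes pressure + 17.
Linear in pressure, so extremes are at the endpoints: pressure = 0 gives hardness = 17; pressure = 14 gives hardness = 31.

17 to 31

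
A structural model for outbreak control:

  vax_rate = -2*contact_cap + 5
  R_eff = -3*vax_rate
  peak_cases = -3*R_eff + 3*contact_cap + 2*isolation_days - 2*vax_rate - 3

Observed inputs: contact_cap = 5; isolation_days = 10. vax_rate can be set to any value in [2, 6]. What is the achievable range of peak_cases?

Intervening on vax_rate fixes its value directly, overriding its dependence on contact_cap.
Substituting into the peak_cases equation gives peak_cases = 7*vax_rate + 32.
Linear in vax_rate, so extremes are at the endpoints: vax_rate = 2 gives peak_cases = 46; vax_rate = 6 gives peak_cases = 74.

46 to 74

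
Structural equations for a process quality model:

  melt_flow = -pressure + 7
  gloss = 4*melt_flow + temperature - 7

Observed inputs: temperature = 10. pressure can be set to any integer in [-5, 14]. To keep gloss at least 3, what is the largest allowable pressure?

Substituting into the gloss equation gives gloss = -4*pressure + 31.
Require -4*pressure + 31 ≥ 3, so pressure ≤ 7.
The largest integer in [-5, 14] satisfying this is 7.

pressure = 7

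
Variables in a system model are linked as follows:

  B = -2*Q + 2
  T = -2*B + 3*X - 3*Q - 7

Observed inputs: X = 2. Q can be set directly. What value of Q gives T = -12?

Q = -7

Substituting into the T equation gives T = Q - 5.
Solve Q - 5 = -12: Q = (-12 + 5) / 1 = -7.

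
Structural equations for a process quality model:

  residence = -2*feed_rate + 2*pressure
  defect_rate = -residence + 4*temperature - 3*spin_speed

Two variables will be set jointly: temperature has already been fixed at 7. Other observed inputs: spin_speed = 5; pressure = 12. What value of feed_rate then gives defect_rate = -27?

With temperature held at 7:
Substituting into the residence equation gives residence = -2*feed_rate + 24.
Substituting into the defect_rate equation gives defect_rate = 2*feed_rate - 11.
Solve 2*feed_rate - 11 = -27: feed_rate = (-27 + 11) / 2 = -8.

feed_rate = -8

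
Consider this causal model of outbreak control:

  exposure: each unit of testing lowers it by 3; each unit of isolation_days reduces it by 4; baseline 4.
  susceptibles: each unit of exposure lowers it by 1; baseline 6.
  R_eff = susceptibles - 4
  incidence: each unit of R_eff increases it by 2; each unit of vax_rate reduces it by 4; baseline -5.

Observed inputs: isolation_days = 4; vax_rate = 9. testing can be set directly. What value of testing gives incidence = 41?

testing = 9

Substituting into the exposure equation gives exposure = -3*testing - 12.
So susceptibles = 3*testing + 18.
Substituting into the R_eff equation gives R_eff = 3*testing + 14.
Substituting into the incidence equation gives incidence = 6*testing - 13.
Solve 6*testing - 13 = 41: testing = (41 + 13) / 6 = 9.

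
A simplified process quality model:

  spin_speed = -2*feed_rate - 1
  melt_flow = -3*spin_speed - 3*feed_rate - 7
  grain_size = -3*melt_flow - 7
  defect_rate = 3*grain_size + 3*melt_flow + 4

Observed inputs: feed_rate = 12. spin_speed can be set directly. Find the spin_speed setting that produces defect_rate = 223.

spin_speed = -1

Intervening on spin_speed fixes its value directly, overriding its dependence on feed_rate.
Substituting into the melt_flow equation gives melt_flow = -3*spin_speed - 43.
This gives grain_size = 9*spin_speed + 122.
defect_rate becomes 18*spin_speed + 241.
Solve 18*spin_speed + 241 = 223: spin_speed = (223 - 241) / 18 = -1.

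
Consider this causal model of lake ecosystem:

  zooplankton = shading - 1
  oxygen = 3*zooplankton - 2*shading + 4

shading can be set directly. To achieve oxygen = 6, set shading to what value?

Substituting into the oxygen equation gives oxygen = shading + 1.
Solve shading + 1 = 6: shading = (6 - 1) / 1 = 5.

shading = 5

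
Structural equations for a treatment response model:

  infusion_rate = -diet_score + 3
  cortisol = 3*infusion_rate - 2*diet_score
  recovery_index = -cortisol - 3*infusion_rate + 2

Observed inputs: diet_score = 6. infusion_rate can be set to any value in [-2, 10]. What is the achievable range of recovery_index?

-46 to 26

Intervening on infusion_rate fixes its value directly, overriding its dependence on diet_score.
Substituting into the cortisol equation gives cortisol = 3*infusion_rate - 12.
Substituting into the recovery_index equation gives recovery_index = -6*infusion_rate + 14.
Linear in infusion_rate, so extremes are at the endpoints: infusion_rate = -2 gives recovery_index = 26; infusion_rate = 10 gives recovery_index = -46.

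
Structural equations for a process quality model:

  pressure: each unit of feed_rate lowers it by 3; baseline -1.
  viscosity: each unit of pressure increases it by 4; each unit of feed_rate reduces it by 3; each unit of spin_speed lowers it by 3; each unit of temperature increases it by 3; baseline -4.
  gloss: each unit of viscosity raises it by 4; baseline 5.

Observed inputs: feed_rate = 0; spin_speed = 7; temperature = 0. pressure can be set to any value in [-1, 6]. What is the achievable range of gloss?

-111 to 1

Intervening on pressure fixes its value directly, overriding its dependence on feed_rate.
Substituting into the viscosity equation gives viscosity = 4*pressure - 25.
gloss becomes 16*pressure - 95.
Linear in pressure, so extremes are at the endpoints: pressure = -1 gives gloss = -111; pressure = 6 gives gloss = 1.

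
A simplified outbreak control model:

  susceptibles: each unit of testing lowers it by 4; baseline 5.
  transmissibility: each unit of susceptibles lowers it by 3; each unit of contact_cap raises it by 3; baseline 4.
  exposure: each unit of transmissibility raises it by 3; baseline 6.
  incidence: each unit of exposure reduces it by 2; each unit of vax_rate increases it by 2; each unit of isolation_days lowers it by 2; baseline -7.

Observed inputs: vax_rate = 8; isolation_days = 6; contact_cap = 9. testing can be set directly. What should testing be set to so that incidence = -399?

testing = 4

Substituting into the transmissibility equation gives transmissibility = 12*testing + 16.
Substituting into the exposure equation gives exposure = 36*testing + 54.
So incidence = -72*testing - 111.
Solve -72*testing - 111 = -399: testing = (-399 + 111) / -72 = 4.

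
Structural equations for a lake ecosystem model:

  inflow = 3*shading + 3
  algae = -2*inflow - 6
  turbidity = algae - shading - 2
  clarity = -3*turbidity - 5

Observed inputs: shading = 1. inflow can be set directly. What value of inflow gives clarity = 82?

Intervening on inflow fixes its value directly, overriding its dependence on shading.
Substituting into the turbidity equation gives turbidity = -2*inflow - 9.
Substituting into the clarity equation gives clarity = 6*inflow + 22.
Solve 6*inflow + 22 = 82: inflow = (82 - 22) / 6 = 10.

inflow = 10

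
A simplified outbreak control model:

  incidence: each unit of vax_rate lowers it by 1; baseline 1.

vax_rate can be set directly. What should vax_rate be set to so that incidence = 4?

vax_rate = -3

Solve -vax_rate + 1 = 4: vax_rate = (4 - 1) / -1 = -3.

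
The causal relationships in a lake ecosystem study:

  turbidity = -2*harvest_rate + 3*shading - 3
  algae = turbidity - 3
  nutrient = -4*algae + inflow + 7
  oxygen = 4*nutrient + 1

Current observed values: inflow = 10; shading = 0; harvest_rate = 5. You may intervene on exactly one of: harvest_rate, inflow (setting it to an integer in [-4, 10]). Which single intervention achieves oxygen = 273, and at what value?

Intervening on harvest_rate: oxygen = 32*harvest_rate + 165. Reaching 273 requires harvest_rate = 27/8, not an integer.
Intervening on inflow: with other inputs at their observed values, oxygen = 4*inflow + 285. Solving for 273 gives inflow = -3, within [-4, 10].

set inflow = -3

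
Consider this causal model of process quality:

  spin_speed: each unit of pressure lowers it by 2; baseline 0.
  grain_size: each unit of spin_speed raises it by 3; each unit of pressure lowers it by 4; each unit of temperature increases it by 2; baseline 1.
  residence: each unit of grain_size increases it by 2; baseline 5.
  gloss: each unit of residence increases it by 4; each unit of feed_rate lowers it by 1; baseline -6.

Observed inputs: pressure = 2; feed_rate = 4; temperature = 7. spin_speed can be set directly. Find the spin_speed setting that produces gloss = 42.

spin_speed = -1

Intervening on spin_speed fixes its value directly, overriding its dependence on pressure.
Substituting into the grain_size equation gives grain_size = 3*spin_speed + 7.
Substituting into the residence equation gives residence = 6*spin_speed + 19.
Substituting into the gloss equation gives gloss = 24*spin_speed + 66.
Solve 24*spin_speed + 66 = 42: spin_speed = (42 - 66) / 24 = -1.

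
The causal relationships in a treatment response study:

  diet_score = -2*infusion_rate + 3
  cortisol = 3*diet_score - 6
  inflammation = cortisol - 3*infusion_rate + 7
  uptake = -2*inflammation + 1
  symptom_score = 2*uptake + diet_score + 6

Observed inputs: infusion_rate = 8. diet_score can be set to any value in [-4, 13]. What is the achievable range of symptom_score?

-43 to 144

Intervening on diet_score fixes its value directly, overriding its dependence on infusion_rate.
Substituting into the inflammation equation gives inflammation = 3*diet_score - 23.
uptake becomes -6*diet_score + 47.
This gives symptom_score = -11*diet_score + 100.
Linear in diet_score, so extremes are at the endpoints: diet_score = -4 gives symptom_score = 144; diet_score = 13 gives symptom_score = -43.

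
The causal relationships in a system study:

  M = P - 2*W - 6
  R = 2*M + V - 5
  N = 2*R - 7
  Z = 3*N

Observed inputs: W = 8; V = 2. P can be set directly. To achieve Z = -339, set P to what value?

Substituting into the M equation gives M = P - 22.
Substituting into the R equation gives R = 2*P - 47.
Substituting into the N equation gives N = 4*P - 101.
Substituting into the Z equation gives Z = 12*P - 303.
Solve 12*P - 303 = -339: P = (-339 + 303) / 12 = -3.

P = -3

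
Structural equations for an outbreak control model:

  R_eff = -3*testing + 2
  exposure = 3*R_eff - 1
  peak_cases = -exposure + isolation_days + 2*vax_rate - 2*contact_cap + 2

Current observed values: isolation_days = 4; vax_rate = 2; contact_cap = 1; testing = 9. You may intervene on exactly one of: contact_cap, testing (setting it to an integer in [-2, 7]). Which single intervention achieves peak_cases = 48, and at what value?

Intervening on contact_cap: peak_cases = -2*contact_cap + 86. Reaching 48 requires contact_cap = 19, outside [-2, 7].
Intervening on testing: with other inputs at their observed values, peak_cases = 9*testing + 3. Solving for 48 gives testing = 5, within [-2, 7].

set testing = 5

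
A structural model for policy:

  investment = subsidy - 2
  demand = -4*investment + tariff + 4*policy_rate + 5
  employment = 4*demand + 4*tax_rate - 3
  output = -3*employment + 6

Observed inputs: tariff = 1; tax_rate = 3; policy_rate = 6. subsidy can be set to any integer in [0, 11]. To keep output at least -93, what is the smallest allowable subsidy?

Substituting into the demand equation gives demand = -4*subsidy + 38.
This gives employment = -16*subsidy + 161.
This gives output = 48*subsidy - 477.
Require 48*subsidy - 477 ≥ -93, so subsidy ≥ 8.
The smallest integer in [0, 11] satisfying this is 8.

subsidy = 8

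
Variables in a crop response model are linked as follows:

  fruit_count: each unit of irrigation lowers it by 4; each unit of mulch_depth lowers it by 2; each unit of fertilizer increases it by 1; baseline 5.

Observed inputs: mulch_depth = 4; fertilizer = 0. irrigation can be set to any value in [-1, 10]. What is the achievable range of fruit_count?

-43 to 1

Substituting into the fruit_count equation gives fruit_count = -4*irrigation - 3.
Linear in irrigation, so extremes are at the endpoints: irrigation = -1 gives fruit_count = 1; irrigation = 10 gives fruit_count = -43.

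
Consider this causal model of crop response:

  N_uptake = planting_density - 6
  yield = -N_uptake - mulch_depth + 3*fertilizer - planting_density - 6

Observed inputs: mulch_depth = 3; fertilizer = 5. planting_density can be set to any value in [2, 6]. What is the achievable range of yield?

Substituting into the yield equation gives yield = -2*planting_density + 12.
Linear in planting_density, so extremes are at the endpoints: planting_density = 2 gives yield = 8; planting_density = 6 gives yield = 0.

0 to 8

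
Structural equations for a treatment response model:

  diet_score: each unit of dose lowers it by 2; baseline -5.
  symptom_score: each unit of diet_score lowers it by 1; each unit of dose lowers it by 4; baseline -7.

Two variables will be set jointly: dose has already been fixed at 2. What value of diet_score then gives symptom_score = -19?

diet_score = 4

With dose held at 2:
Intervening on diet_score fixes its value directly, overriding its dependence on dose.
Substituting into the symptom_score equation gives symptom_score = -diet_score - 15.
Solve -diet_score - 15 = -19: diet_score = (-19 + 15) / -1 = 4.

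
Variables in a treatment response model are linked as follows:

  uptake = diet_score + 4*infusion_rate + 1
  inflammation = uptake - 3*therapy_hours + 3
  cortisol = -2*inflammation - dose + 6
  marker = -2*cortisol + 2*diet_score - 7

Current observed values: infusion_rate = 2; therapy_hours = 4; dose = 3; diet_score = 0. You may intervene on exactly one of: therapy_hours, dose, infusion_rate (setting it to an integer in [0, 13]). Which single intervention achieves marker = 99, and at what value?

Intervening on therapy_hours: marker = -12*therapy_hours + 35. Reaching 99 requires therapy_hours = -16/3, not an integer.
Intervening on dose: marker = 2*dose - 19. Reaching 99 requires dose = 59, outside [0, 13].
Intervening on infusion_rate: with other inputs at their observed values, marker = 16*infusion_rate - 45. Solving for 99 gives infusion_rate = 9, within [0, 13].

set infusion_rate = 9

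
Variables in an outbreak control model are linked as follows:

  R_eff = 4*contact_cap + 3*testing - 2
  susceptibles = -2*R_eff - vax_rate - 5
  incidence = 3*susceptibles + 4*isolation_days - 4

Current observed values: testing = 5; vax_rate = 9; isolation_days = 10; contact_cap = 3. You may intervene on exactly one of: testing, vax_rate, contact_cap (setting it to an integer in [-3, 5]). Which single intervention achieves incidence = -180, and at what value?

set contact_cap = 4

Intervening on testing: incidence = -18*testing - 66. Reaching -180 requires testing = 19/3, not an integer.
Intervening on vax_rate: incidence = -3*vax_rate - 129. Reaching -180 requires vax_rate = 17, outside [-3, 5].
Intervening on contact_cap: with other inputs at their observed values, incidence = -24*contact_cap - 84. Solving for -180 gives contact_cap = 4, within [-3, 5].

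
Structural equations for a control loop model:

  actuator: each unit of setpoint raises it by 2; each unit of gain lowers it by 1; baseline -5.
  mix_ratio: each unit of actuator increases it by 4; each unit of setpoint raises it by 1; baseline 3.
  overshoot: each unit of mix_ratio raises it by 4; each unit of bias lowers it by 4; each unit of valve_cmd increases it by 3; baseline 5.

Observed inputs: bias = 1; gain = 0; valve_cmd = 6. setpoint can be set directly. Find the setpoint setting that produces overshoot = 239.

Substituting into the actuator equation gives actuator = 2*setpoint - 5.
So mix_ratio = 9*setpoint - 17.
So overshoot = 36*setpoint - 49.
Solve 36*setpoint - 49 = 239: setpoint = (239 + 49) / 36 = 8.

setpoint = 8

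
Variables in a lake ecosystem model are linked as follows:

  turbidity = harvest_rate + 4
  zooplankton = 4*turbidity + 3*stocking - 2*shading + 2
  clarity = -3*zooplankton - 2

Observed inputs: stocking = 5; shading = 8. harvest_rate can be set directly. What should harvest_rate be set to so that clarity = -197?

Substituting into the zooplankton equation gives zooplankton = 4*harvest_rate + 17.
So clarity = -12*harvest_rate - 53.
Solve -12*harvest_rate - 53 = -197: harvest_rate = (-197 + 53) / -12 = 12.

harvest_rate = 12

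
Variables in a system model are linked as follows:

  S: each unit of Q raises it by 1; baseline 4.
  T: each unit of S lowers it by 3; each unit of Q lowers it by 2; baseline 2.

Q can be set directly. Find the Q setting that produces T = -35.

Substituting into the T equation gives T = -5*Q - 10.
Solve -5*Q - 10 = -35: Q = (-35 + 10) / -5 = 5.

Q = 5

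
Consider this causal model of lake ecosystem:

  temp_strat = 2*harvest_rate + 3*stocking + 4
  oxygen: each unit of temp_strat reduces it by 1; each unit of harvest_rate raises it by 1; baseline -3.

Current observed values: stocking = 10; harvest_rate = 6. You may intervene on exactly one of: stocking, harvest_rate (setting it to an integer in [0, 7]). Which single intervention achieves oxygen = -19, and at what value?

set stocking = 2

Intervening on stocking: with other inputs at their observed values, oxygen = -3*stocking - 13. Solving for -19 gives stocking = 2, within [0, 7].
Intervening on harvest_rate: oxygen = -harvest_rate - 37. Reaching -19 requires harvest_rate = -18, outside [0, 7].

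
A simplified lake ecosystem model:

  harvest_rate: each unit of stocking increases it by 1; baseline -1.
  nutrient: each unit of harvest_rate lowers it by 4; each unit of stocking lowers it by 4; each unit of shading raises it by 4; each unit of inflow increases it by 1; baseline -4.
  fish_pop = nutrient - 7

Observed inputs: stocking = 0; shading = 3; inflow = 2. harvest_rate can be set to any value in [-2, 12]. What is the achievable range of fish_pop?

-45 to 11

Intervening on harvest_rate fixes its value directly, overriding its dependence on stocking.
Substituting into the nutrient equation gives nutrient = -4*harvest_rate + 10.
This gives fish_pop = -4*harvest_rate + 3.
Linear in harvest_rate, so extremes are at the endpoints: harvest_rate = -2 gives fish_pop = 11; harvest_rate = 12 gives fish_pop = -45.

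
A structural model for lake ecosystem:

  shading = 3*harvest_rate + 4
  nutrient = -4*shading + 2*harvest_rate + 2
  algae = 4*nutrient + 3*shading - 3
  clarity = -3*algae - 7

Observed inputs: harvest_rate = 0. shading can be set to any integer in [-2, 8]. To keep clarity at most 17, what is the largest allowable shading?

shading = 1

Intervening on shading fixes its value directly, overriding its dependence on harvest_rate.
Substituting into the nutrient equation gives nutrient = -4*shading + 2.
Substituting into the algae equation gives algae = -13*shading + 5.
Substituting into the clarity equation gives clarity = 39*shading - 22.
Require 39*shading - 22 ≤ 17, so shading ≤ 1.
The largest integer in [-2, 8] satisfying this is 1.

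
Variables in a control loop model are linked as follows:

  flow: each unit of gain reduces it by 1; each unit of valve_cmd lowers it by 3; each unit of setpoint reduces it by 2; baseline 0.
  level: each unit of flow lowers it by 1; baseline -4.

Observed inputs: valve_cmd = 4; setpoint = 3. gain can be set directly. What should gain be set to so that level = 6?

gain = -8

Substituting into the flow equation gives flow = -gain - 18.
This gives level = gain + 14.
Solve gain + 14 = 6: gain = (6 - 14) / 1 = -8.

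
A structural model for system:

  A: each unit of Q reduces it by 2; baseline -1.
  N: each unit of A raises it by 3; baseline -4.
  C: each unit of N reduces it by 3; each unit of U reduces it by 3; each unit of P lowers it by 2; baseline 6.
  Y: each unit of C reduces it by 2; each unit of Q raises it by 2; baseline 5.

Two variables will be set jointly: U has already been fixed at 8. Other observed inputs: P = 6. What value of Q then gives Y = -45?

With U held at 8:
Substituting into the N equation gives N = -6*Q - 7.
Substituting into the C equation gives C = 18*Q - 9.
Substituting into the Y equation gives Y = -34*Q + 23.
Solve -34*Q + 23 = -45: Q = (-45 - 23) / -34 = 2.

Q = 2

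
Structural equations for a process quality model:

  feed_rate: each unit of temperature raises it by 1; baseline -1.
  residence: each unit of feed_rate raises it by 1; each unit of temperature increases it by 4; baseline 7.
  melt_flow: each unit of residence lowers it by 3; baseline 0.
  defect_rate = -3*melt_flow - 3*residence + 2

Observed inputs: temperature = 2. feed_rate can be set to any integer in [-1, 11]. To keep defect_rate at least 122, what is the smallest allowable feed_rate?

Intervening on feed_rate fixes its value directly, overriding its dependence on temperature.
Substituting into the residence equation gives residence = feed_rate + 15.
So melt_flow = -3*feed_rate - 45.
Substituting into the defect_rate equation gives defect_rate = 6*feed_rate + 92.
Require 6*feed_rate + 92 ≥ 122, so feed_rate ≥ 5.
The smallest integer in [-1, 11] satisfying this is 5.

feed_rate = 5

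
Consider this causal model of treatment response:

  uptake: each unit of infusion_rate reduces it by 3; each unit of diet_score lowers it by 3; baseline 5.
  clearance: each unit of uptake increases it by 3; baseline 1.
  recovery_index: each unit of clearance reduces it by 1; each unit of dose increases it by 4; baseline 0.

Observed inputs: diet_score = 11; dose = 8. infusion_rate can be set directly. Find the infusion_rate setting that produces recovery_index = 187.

Substituting into the uptake equation gives uptake = -3*infusion_rate - 28.
clearance becomes -9*infusion_rate - 83.
This gives recovery_index = 9*infusion_rate + 115.
Solve 9*infusion_rate + 115 = 187: infusion_rate = (187 - 115) / 9 = 8.

infusion_rate = 8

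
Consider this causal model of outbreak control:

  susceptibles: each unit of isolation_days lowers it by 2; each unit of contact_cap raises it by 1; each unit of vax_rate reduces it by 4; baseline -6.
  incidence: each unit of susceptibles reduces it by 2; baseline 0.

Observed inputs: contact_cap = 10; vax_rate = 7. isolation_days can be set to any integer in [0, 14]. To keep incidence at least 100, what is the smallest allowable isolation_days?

isolation_days = 13

Substituting into the susceptibles equation gives susceptibles = -2*isolation_days - 24.
This gives incidence = 4*isolation_days + 48.
Require 4*isolation_days + 48 ≥ 100, so isolation_days ≥ 13.
The smallest integer in [0, 14] satisfying this is 13.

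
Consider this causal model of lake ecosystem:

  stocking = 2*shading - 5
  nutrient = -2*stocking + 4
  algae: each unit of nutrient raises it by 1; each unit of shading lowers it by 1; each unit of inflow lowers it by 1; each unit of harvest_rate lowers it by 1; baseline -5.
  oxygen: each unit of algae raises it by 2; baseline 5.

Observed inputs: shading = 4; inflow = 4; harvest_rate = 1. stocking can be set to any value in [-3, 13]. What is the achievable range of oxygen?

-67 to -3

Intervening on stocking fixes its value directly, overriding its dependence on shading.
Substituting into the algae equation gives algae = -2*stocking - 10.
Substituting into the oxygen equation gives oxygen = -4*stocking - 15.
Linear in stocking, so extremes are at the endpoints: stocking = -3 gives oxygen = -3; stocking = 13 gives oxygen = -67.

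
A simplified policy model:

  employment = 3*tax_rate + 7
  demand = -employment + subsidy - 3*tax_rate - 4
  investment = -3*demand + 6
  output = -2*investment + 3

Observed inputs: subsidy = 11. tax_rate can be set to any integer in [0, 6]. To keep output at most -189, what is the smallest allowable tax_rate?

tax_rate = 5

Substituting into the demand equation gives demand = -6*tax_rate.
So investment = 18*tax_rate + 6.
output becomes -36*tax_rate - 9.
Require -36*tax_rate - 9 ≤ -189, so tax_rate ≥ 5.
The smallest integer in [0, 6] satisfying this is 5.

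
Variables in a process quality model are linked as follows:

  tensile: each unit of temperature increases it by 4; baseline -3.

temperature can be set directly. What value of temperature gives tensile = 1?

Solve 4*temperature - 3 = 1: temperature = (1 + 3) / 4 = 1.

temperature = 1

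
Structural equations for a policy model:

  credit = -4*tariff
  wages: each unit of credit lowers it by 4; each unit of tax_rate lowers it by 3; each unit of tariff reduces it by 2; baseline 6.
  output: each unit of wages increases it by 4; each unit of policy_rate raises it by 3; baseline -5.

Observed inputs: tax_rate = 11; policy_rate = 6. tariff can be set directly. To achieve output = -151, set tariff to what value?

tariff = -1

Substituting into the wages equation gives wages = 14*tariff - 27.
Substituting into the output equation gives output = 56*tariff - 95.
Solve 56*tariff - 95 = -151: tariff = (-151 + 95) / 56 = -1.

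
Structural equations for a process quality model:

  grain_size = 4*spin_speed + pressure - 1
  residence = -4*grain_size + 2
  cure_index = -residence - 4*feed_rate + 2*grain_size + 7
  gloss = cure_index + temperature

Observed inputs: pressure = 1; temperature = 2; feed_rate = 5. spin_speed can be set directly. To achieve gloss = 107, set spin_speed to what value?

spin_speed = 5

Substituting into the grain_size equation gives grain_size = 4*spin_speed.
So residence = -16*spin_speed + 2.
cure_index becomes 24*spin_speed - 15.
Substituting into the gloss equation gives gloss = 24*spin_speed - 13.
Solve 24*spin_speed - 13 = 107: spin_speed = (107 + 13) / 24 = 5.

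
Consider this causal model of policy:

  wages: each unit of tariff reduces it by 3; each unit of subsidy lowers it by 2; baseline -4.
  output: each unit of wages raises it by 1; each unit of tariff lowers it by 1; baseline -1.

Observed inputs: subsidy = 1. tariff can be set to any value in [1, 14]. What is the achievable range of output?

Substituting into the wages equation gives wages = -3*tariff - 6.
Substituting into the output equation gives output = -4*tariff - 7.
Linear in tariff, so extremes are at the endpoints: tariff = 1 gives output = -11; tariff = 14 gives output = -63.

-63 to -11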